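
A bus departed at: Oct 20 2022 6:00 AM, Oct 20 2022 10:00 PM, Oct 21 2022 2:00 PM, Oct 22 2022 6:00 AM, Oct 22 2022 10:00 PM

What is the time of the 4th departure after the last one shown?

Spacing: 16, 16, 16, 16 h — constant 16 h.
Oct 22 2022 10:00 PM + 16 h = Oct 23 2022 2:00 PM.
Oct 23 2022 2:00 PM + 16 h = Oct 24 2022 6:00 AM.
Oct 24 2022 6:00 AM + 16 h = Oct 24 2022 10:00 PM.
Oct 24 2022 10:00 PM + 16 h = Oct 25 2022 2:00 PM.

Oct 25 2022 2:00 PM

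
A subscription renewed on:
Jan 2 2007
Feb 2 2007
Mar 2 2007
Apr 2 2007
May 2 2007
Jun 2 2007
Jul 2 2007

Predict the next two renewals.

Aug 2 2007, Sep 2 2007

Gaps: 31, 28, 31, 30, 31, 30 days — not constant. Every event is on the 2nd of the month.
Pattern: the 2nd of each month.
Next: August 2007 → Aug 2 2007.
Next: September 2007 → Sep 2 2007.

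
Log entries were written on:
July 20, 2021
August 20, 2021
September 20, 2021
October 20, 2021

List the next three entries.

Gaps: 31, 31, 30 days — not constant. Every event is on the 20th of the month.
Pattern: the 20th of each month.
Next: November 2021 → November 20, 2021.
Next: December 2021 → December 20, 2021.
Next: January 2022 → January 20, 2022.

November 20, 2021; December 20, 2021; January 20, 2022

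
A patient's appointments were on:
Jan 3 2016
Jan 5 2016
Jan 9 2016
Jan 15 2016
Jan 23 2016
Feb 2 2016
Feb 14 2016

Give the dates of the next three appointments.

Intervals are 2, 4, 6, 8, 10, 12 days — an arithmetic progression with common difference 2.
Next gap: 14 days. Feb 14 2016 + 14 days = Feb 28 2016.
Next gap: 16 days. Feb 28 2016 + 16 days = Mar 15 2016.
Next gap: 18 days. Mar 15 2016 + 18 days = Apr 2 2016.

Feb 28 2016, Mar 15 2016, Apr 2 2016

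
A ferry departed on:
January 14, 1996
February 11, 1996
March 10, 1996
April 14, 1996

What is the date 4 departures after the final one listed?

These are Sundays at 28- or 35-day spacing (28, 28, 35).
The pattern: 2nd Sunday of the month.
2nd Sunday of May 1996: May 12, 1996.
2nd Sunday of June 1996: June 9, 1996.
2nd Sunday of July 1996: July 14, 1996.
August 1996 — 2nd Sunday is August 11, 1996.

August 11, 1996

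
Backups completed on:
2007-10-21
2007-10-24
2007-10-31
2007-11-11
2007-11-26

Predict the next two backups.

2007-12-15, 2008-01-07

Intervals are 3, 7, 11, 15 days — an arithmetic progression with common difference 4.
Next gap: 19 days. 2007-11-26 + 19 days = 2007-12-15.
Next gap: 23 days. 2007-12-15 + 23 days = 2008-01-07.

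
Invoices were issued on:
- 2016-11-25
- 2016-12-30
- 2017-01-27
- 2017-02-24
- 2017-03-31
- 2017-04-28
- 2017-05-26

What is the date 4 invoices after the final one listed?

All Fridays; the gaps (35, 28, 28, 35, 28, 28) vary with month length.
This is the last Friday of each month.
Last Friday of June 2017: 2017-06-30.
July 2017 ends with Friday 2017-07-28.
August 2017 ends with Friday 2017-08-25.
Last Friday of September 2017: 2017-09-29.

2017-09-29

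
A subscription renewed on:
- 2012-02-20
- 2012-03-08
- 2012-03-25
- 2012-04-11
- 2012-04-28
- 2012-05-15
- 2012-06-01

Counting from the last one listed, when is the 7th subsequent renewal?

2012-09-28

Every event comes 17 days after the last (17, 17, 17, 17, 17, 17).
2012-06-01 + 17 days = 2012-06-18.
2012-06-18 + 17 days = 2012-07-05.
2012-07-05 + 17 days = 2012-07-22.
2012-07-22 + 17 days = 2012-08-08.
2012-08-08 + 17 days = 2012-08-25.
2012-08-25 + 17 days = 2012-09-11.
2012-09-11 + 17 days = 2012-09-28.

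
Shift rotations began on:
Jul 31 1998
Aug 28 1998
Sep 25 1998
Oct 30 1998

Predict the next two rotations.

Every date is a Friday; gaps 28, 28, 35 days.
Each is the last Friday of its month (at least one falls on the 29th or later, ruling out '4th Friday').
Last Friday of November 1998: Nov 27 1998.
December 1998 ends with Friday Dec 25 1998.

Nov 27 1998, Dec 25 1998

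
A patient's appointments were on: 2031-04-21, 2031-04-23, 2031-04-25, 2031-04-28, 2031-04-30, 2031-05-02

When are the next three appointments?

Gaps: 2, 2, 3, 2, 2 days — not constant, but cyclic with period 3.
The events fall on every Monday, Wednesday and Friday.
The following Monday is 2031-05-05.
Next Wednesday: 2031-05-07.
The following Friday is 2031-05-09.

2031-05-05, 2031-05-07, 2031-05-09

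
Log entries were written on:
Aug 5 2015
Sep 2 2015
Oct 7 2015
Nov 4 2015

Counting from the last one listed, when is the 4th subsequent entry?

Mar 2 2016

Gaps: 28, 35, 28 days — a mix of 28 and 35. Every date is a Wednesday.
Each is the 1st Wednesday of its month.
1st Wednesday of December 2015: Dec 2 2015.
January 2016 — 1st Wednesday is Jan 6 2016.
February 2016 — 1st Wednesday is Feb 3 2016.
March 2016 — 1st Wednesday is Mar 2 2016.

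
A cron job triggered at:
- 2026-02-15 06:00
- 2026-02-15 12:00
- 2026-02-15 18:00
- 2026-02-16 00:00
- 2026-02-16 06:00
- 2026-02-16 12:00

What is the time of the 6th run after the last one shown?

2026-02-18 00:00

Spacing: 6, 6, 6, 6, 6 h — constant 6 h.
2026-02-16 12:00 + 6 h = 2026-02-16 18:00.
2026-02-16 18:00 + 6 h = 2026-02-17 00:00.
2026-02-17 00:00 + 6 h = 2026-02-17 06:00.
2026-02-17 06:00 + 6 h = 2026-02-17 12:00.
2026-02-17 12:00 + 6 h = 2026-02-17 18:00.
2026-02-17 18:00 + 6 h = 2026-02-18 00:00.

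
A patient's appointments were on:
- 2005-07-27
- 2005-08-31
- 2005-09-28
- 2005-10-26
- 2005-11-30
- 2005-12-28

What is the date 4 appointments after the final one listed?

These are Wednesdays with 35, 28, 28, 35, 28-day gaps.
Each is the final Wednesday of its month — 2005-08-31 is past the 28th, so '4th Wednesday' doesn't fit.
Last Wednesday of January 2006: 2006-01-25.
February 2006 ends with Wednesday 2006-02-22.
March 2006 ends with Wednesday 2006-03-29.
Last Wednesday of April 2006: 2006-04-26.

2006-04-26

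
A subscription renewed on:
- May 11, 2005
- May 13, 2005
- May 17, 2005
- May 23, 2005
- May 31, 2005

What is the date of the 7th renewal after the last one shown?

September 20, 2005

Intervals are 2, 4, 6, 8 days — an arithmetic progression with common difference 2.
Next gap: 10 days. May 31, 2005 + 10 days = June 10, 2005.
Next gap: 12 days. June 10, 2005 + 12 days = June 22, 2005.
Next gap: 14 days. June 22, 2005 + 14 days = July 6, 2005.
Next gap: 16 days. July 6, 2005 + 16 days = July 22, 2005.
Next gap: 18 days. July 22, 2005 + 18 days = August 9, 2005.
Next gap: 20 days. August 9, 2005 + 20 days = August 29, 2005.
Next gap: 22 days. August 29, 2005 + 22 days = September 20, 2005.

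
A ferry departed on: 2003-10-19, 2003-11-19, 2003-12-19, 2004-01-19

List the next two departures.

The day-of-month is always 19 (31, 30, 31 days between events).
So this recurs on the 19th of each month.
February 2004: 2004-02-19.
Next: March 2004 → 2004-03-19.

2004-02-19, 2004-03-19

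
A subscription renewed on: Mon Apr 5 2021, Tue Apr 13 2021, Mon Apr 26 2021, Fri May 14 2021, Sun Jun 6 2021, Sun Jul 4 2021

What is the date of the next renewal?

Intervals are 8, 13, 18, 23, 28 days — an arithmetic progression with common difference 5.
Next gap: 33 days. Sun Jul 4 2021 + 33 days = Fri Aug 6 2021.

Fri Aug 6 2021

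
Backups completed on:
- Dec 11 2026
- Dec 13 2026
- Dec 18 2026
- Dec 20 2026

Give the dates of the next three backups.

Dec 25 2026, Dec 27 2026, Jan 1 2027

The gap pattern 2, 5, 2 repeats every 2 events.
These are the Fridays and Sundays of each week.
Next Friday: Dec 25 2026.
The following Sunday is Dec 27 2026.
The following Friday is Jan 1 2027.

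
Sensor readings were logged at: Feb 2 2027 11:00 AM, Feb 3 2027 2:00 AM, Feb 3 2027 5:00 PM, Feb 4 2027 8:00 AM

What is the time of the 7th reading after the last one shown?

Feb 8 2027 5:00 PM

Gaps: 15, 15, 15 hours — each event is 15 hours after the previous one.
Feb 4 2027 8:00 AM + 15 h = Feb 4 2027 11:00 PM.
Feb 4 2027 11:00 PM + 15 h = Feb 5 2027 2:00 PM.
Feb 5 2027 2:00 PM + 15 h = Feb 6 2027 5:00 AM.
Feb 6 2027 5:00 AM + 15 h = Feb 6 2027 8:00 PM.
Feb 6 2027 8:00 PM + 15 h = Feb 7 2027 11:00 AM.
Feb 7 2027 11:00 AM + 15 h = Feb 8 2027 2:00 AM.
Feb 8 2027 2:00 AM + 15 h = Feb 8 2027 5:00 PM.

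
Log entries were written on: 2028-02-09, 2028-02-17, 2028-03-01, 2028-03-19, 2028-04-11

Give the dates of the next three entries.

2028-05-09, 2028-06-11, 2028-07-19

Gaps: 8, 13, 18, 23 days — each gap is 5 larger than the previous one.
Next gap: 28 days. 2028-04-11 + 28 days = 2028-05-09.
Next gap: 33 days. 2028-05-09 + 33 days = 2028-06-11.
Next gap: 38 days. 2028-06-11 + 38 days = 2028-07-19.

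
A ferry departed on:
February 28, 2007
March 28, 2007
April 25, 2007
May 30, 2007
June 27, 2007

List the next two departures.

These are Wednesdays with 28, 28, 35, 28-day gaps.
Each is the final Wednesday of its month — May 30, 2007 is past the 28th, so '4th Wednesday' doesn't fit.
Last Wednesday of July 2007: July 25, 2007.
Last Wednesday of August 2007: August 29, 2007.

July 25, 2007; August 29, 2007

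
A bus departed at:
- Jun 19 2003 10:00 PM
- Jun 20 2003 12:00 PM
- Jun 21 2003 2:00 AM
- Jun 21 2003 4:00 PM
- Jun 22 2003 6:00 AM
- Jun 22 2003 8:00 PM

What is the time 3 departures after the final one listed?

Jun 24 2003 2:00 PM

Spacing: 14, 14, 14, 14, 14 h — constant 14 h.
Jun 22 2003 8:00 PM + 14 h = Jun 23 2003 10:00 AM.
Jun 23 2003 10:00 AM + 14 h = Jun 24 2003 12:00 AM.
Jun 24 2003 12:00 AM + 14 h = Jun 24 2003 2:00 PM.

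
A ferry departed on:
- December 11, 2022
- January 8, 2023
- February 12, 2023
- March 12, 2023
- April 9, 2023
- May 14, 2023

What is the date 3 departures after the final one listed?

August 13, 2023

Gaps: 28, 35, 28, 28, 35 days — a mix of 28 and 35. Every date is a Sunday.
Each is the 2nd Sunday of its month.
June 2023 — 2nd Sunday is June 11, 2023.
2nd Sunday of July 2023: July 9, 2023.
August 2023 — 2nd Sunday is August 13, 2023.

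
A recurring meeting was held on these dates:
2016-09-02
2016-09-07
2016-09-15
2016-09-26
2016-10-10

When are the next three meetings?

The spacing grows by 3 each time: 5, 8, 11, 14 days.
Next gap: 17 days. 2016-10-10 + 17 days = 2016-10-27.
Next gap: 20 days. 2016-10-27 + 20 days = 2016-11-16.
Next gap: 23 days. 2016-11-16 + 23 days = 2016-12-09.

2016-10-27, 2016-11-16, 2016-12-09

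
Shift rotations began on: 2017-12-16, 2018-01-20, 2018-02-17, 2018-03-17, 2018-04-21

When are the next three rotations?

2018-05-19, 2018-06-16, 2018-07-21

All dates are Saturdays, 35, 28, 28, 35 days apart.
Specifically, the 3rd Saturday of each month.
May 2018 — 3rd Saturday is 2018-05-19.
June 2018 — 3rd Saturday is 2018-06-16.
3rd Saturday of July 2018: 2018-07-21.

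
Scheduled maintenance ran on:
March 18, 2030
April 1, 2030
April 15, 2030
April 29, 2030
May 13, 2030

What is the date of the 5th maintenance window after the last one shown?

The spacing is 14, 14, 14, 14 days — always 14 days.
May 13, 2030 + 14 days = May 27, 2030.
May 27, 2030 + 14 days = June 10, 2030.
June 10, 2030 + 14 days = June 24, 2030.
June 24, 2030 + 14 days = July 8, 2030.
July 8, 2030 + 14 days = July 22, 2030.

July 22, 2030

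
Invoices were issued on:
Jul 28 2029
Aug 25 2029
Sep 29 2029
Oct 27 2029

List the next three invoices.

Nov 24 2029, Dec 29 2029, Jan 26 2030

All Saturdays; the gaps (28, 35, 28) vary with month length.
This is the last Saturday of each month.
November 2029 ends with Saturday Nov 24 2029.
December 2029 ends with Saturday Dec 29 2029.
Last Saturday of January 2030: Jan 26 2030.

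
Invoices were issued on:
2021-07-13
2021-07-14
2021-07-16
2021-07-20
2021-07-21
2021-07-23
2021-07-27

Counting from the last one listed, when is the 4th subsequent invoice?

2021-08-04

Every event lands on a Tuesday or Wednesday or Friday (gaps cycle 1, 2, 4, 1, 2, 4).
So the schedule is: every Tuesday, Wednesday and Friday.
The following Wednesday is 2021-07-28.
The following Friday is 2021-07-30.
The following Tuesday is 2021-08-03.
Next Wednesday: 2021-08-04.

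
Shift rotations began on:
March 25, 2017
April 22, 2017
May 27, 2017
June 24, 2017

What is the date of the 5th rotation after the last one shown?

November 25, 2017

All dates are Saturdays, 28, 35, 28 days apart.
Specifically, the 4th Saturday of each month.
July 2017 — 4th Saturday is July 22, 2017.
4th Saturday of August 2017: August 26, 2017.
4th Saturday of September 2017: September 23, 2017.
4th Saturday of October 2017: October 28, 2017.
4th Saturday of November 2017: November 25, 2017.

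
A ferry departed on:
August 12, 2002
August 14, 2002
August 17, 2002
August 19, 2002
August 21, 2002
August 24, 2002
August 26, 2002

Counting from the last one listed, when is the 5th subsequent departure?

September 7, 2002

The gap pattern 2, 3, 2, 2, 3, 2 repeats every 3 events.
These are the Mondays, Wednesdays and Saturdays of each week.
The following Wednesday is August 28, 2002.
The following Saturday is August 31, 2002.
The following Monday is September 2, 2002.
Next Wednesday: September 4, 2002.
The following Saturday is September 7, 2002.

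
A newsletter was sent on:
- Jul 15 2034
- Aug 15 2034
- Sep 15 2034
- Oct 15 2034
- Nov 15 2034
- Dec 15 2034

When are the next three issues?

Gaps: 31, 31, 30, 31, 30 days — not constant. Every event is on the 15th of the month.
Pattern: the 15th of each month.
January 2035: Jan 15 2035.
February 2035: Feb 15 2035.
Next: March 2035 → Mar 15 2035.

Jan 15 2035, Feb 15 2035, Mar 15 2035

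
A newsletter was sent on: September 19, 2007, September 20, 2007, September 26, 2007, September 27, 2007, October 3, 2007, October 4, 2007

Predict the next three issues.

October 10, 2007; October 11, 2007; October 17, 2007

Every event lands on a Wednesday or Thursday (gaps cycle 1, 6, 1, 6, 1).
So the schedule is: every Wednesday and Thursday.
Next Wednesday: October 10, 2007.
The following Thursday is October 11, 2007.
The following Wednesday is October 17, 2007.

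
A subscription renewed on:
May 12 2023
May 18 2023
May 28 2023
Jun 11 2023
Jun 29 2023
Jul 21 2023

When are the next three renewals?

Aug 16 2023, Sep 15 2023, Oct 19 2023

Gaps: 6, 10, 14, 18, 22 days — each gap is 4 larger than the previous one.
Next gap: 26 days. Jul 21 2023 + 26 days = Aug 16 2023.
Next gap: 30 days. Aug 16 2023 + 30 days = Sep 15 2023.
Next gap: 34 days. Sep 15 2023 + 34 days = Oct 19 2023.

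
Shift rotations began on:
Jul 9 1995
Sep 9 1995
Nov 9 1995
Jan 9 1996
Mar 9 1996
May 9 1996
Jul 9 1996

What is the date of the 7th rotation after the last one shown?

Each date is the 9th; the gaps (62, 61, 61, 60, 61, 61) track the month lengths.
The rule is the 9th of every 2 months.
September 1996: Sep 9 1996.
Next: November 1996 → Nov 9 1996.
Next: January 1997 → Jan 9 1997.
Next: March 1997 → Mar 9 1997.
Next: May 1997 → May 9 1997.
Next: July 1997 → Jul 9 1997.
Next: September 1997 → Sep 9 1997.

Sep 9 1997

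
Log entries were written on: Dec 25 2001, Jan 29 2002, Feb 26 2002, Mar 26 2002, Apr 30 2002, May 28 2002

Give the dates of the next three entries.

These are Tuesdays with 35, 28, 28, 35, 28-day gaps.
Each is the final Tuesday of its month — Jan 29 2002 is past the 28th, so '4th Tuesday' doesn't fit.
June 2002 ends with Tuesday Jun 25 2002.
Last Tuesday of July 2002: Jul 30 2002.
Last Tuesday of August 2002: Aug 27 2002.

Jun 25 2002, Jul 30 2002, Aug 27 2002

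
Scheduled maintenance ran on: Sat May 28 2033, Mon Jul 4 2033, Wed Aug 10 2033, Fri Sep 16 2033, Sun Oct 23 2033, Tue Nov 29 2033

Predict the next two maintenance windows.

Every event comes 37 days after the last (37, 37, 37, 37, 37).
Tue Nov 29 2033 + 37 days = Thu Jan 5 2034.
Thu Jan 5 2034 + 37 days = Sat Feb 11 2034.

Thu Jan 5 2034, Sat Feb 11 2034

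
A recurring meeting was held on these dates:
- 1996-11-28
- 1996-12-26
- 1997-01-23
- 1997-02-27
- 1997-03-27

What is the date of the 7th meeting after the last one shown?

These are Thursdays at 28- or 35-day spacing (28, 28, 35, 28).
The pattern: 4th Thursday of the month.
April 1997 — 4th Thursday is 1997-04-24.
4th Thursday of May 1997: 1997-05-22.
4th Thursday of June 1997: 1997-06-26.
4th Thursday of July 1997: 1997-07-24.
August 1997 — 4th Thursday is 1997-08-28.
September 1997 — 4th Thursday is 1997-09-25.
4th Thursday of October 1997: 1997-10-23.

1997-10-23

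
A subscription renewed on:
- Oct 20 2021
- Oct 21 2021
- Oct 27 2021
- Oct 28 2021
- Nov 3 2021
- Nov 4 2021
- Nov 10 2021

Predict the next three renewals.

The gap pattern 1, 6, 1, 6, 1, 6 repeats every 2 events.
These are the Wednesdays and Thursdays of each week.
Next Thursday: Nov 11 2021.
Next Wednesday: Nov 17 2021.
Next Thursday: Nov 18 2021.

Nov 11 2021, Nov 17 2021, Nov 18 2021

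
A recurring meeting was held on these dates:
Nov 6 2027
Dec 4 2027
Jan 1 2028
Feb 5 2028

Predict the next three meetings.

Mar 4 2028, Apr 1 2028, May 6 2028

These are Saturdays at 28- or 35-day spacing (28, 28, 35).
The pattern: 1st Saturday of the month.
March 2028 — 1st Saturday is Mar 4 2028.
1st Saturday of April 2028: Apr 1 2028.
1st Saturday of May 2028: May 6 2028.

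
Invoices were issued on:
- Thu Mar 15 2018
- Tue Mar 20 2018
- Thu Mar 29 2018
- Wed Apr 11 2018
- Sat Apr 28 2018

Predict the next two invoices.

Intervals are 5, 9, 13, 17 days — an arithmetic progression with common difference 4.
Next gap: 21 days. Sat Apr 28 2018 + 21 days = Sat May 19 2018.
Next gap: 25 days. Sat May 19 2018 + 25 days = Wed Jun 13 2018.

Sat May 19 2018, Wed Jun 13 2018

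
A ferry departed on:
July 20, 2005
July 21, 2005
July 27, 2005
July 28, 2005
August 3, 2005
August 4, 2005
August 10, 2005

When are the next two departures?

Every event lands on a Wednesday or Thursday (gaps cycle 1, 6, 1, 6, 1, 6).
So the schedule is: every Wednesday and Thursday.
The following Thursday is August 11, 2005.
Next Wednesday: August 17, 2005.

August 11, 2005; August 17, 2005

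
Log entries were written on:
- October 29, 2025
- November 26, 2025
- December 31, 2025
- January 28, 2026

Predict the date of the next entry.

February 25, 2026

Every date is a Wednesday; gaps 28, 35, 28 days.
Each is the last Wednesday of its month (at least one falls on the 29th or later, ruling out '4th Wednesday').
February 2026 ends with Wednesday February 25, 2026.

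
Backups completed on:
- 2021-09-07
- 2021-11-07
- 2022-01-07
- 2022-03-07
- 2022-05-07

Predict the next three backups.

Each date is the 7th; the gaps (61, 61, 59, 61) track the month lengths.
The rule is the 7th of every 2 months.
July 2022: 2022-07-07.
September 2022: 2022-09-07.
Next: November 2022 → 2022-11-07.

2022-07-07, 2022-09-07, 2022-11-07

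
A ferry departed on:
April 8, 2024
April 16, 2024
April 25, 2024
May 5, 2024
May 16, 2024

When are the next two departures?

Intervals are 8, 9, 10, 11 days — an arithmetic progression with common difference 1.
Next gap: 12 days. May 16, 2024 + 12 days = May 28, 2024.
Next gap: 13 days. May 28, 2024 + 13 days = June 10, 2024.

May 28, 2024; June 10, 2024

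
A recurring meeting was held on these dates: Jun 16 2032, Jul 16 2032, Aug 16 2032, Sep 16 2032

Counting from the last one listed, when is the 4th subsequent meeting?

Jan 16 2033

The day-of-month is always 16 (30, 31, 31 days between events).
So this recurs on the 16th of each month.
Next: October 2032 → Oct 16 2032.
Next: November 2032 → Nov 16 2032.
Next: December 2032 → Dec 16 2032.
January 2033: Jan 16 2033.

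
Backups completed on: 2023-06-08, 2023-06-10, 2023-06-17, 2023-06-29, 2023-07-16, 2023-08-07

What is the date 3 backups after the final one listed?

2023-11-11

Gaps: 2, 7, 12, 17, 22 days — each gap is 5 larger than the previous one.
Next gap: 27 days. 2023-08-07 + 27 days = 2023-09-03.
Next gap: 32 days. 2023-09-03 + 32 days = 2023-10-05.
Next gap: 37 days. 2023-10-05 + 37 days = 2023-11-11.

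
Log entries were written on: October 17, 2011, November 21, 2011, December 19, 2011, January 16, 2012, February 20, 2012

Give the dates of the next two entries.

March 19, 2012; April 16, 2012

All dates are Mondays, 35, 28, 28, 35 days apart.
Specifically, the 3rd Monday of each month.
3rd Monday of March 2012: March 19, 2012.
April 2012 — 3rd Monday is April 16, 2012.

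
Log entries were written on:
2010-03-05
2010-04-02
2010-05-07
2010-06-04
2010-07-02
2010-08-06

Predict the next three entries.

2010-09-03, 2010-10-01, 2010-11-05

These are Fridays at 28- or 35-day spacing (28, 35, 28, 28, 35).
The pattern: 1st Friday of the month.
September 2010 — 1st Friday is 2010-09-03.
1st Friday of October 2010: 2010-10-01.
1st Friday of November 2010: 2010-11-05.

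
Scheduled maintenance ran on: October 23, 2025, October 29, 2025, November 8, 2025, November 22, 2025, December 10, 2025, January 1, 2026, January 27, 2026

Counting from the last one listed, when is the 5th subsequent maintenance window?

August 5, 2026

Gaps: 6, 10, 14, 18, 22, 26 days — each gap is 4 larger than the previous one.
Next gap: 30 days. January 27, 2026 + 30 days = February 26, 2026.
Next gap: 34 days. February 26, 2026 + 34 days = April 1, 2026.
Next gap: 38 days. April 1, 2026 + 38 days = May 9, 2026.
Next gap: 42 days. May 9, 2026 + 42 days = June 20, 2026.
Next gap: 46 days. June 20, 2026 + 46 days = August 5, 2026.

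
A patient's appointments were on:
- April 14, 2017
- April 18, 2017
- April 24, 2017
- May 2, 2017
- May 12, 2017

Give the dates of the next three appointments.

May 24, 2017; June 7, 2017; June 23, 2017

The spacing grows by 2 each time: 4, 6, 8, 10 days.
Next gap: 12 days. May 12, 2017 + 12 days = May 24, 2017.
Next gap: 14 days. May 24, 2017 + 14 days = June 7, 2017.
Next gap: 16 days. June 7, 2017 + 16 days = June 23, 2017.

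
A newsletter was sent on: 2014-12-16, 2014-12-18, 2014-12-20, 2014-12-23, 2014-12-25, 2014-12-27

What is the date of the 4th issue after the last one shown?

2015-01-06

Gaps: 2, 2, 3, 2, 2 days — not constant, but cyclic with period 3.
The events fall on every Tuesday, Thursday and Saturday.
The following Tuesday is 2014-12-30.
The following Thursday is 2015-01-01.
The following Saturday is 2015-01-03.
The following Tuesday is 2015-01-06.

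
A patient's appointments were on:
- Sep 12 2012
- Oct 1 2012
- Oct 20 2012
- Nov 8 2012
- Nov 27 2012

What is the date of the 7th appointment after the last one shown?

Apr 9 2013

Gaps between consecutive events: 19, 19, 19, 19 days — a constant 19-day interval.
Nov 27 2012 + 19 days = Dec 16 2012.
Dec 16 2012 + 19 days = Jan 4 2013.
Jan 4 2013 + 19 days = Jan 23 2013.
Jan 23 2013 + 19 days = Feb 11 2013.
Feb 11 2013 + 19 days = Mar 2 2013.
Mar 2 2013 + 19 days = Mar 21 2013.
Mar 21 2013 + 19 days = Apr 9 2013.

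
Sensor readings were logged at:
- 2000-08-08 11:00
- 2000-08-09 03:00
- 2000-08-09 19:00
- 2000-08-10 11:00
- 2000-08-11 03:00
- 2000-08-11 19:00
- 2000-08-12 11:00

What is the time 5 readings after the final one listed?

2000-08-15 19:00

Spacing: 16, 16, 16, 16, 16, 16 h — constant 16 h.
2000-08-12 11:00 + 16 h = 2000-08-13 03:00.
2000-08-13 03:00 + 16 h = 2000-08-13 19:00.
2000-08-13 19:00 + 16 h = 2000-08-14 11:00.
2000-08-14 11:00 + 16 h = 2000-08-15 03:00.
2000-08-15 03:00 + 16 h = 2000-08-15 19:00.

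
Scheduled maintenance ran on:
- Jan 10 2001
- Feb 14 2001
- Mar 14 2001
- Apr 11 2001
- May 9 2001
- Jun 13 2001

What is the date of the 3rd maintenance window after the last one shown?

All dates are Wednesdays, 35, 28, 28, 28, 35 days apart.
Specifically, the 2nd Wednesday of each month.
July 2001 — 2nd Wednesday is Jul 11 2001.
2nd Wednesday of August 2001: Aug 8 2001.
September 2001 — 2nd Wednesday is Sep 12 2001.

Sep 12 2001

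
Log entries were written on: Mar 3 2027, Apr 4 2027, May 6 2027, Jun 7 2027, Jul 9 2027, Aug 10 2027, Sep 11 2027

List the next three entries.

The spacing is 32, 32, 32, 32, 32, 32 days — always 32 days.
Sep 11 2027 + 32 days = Oct 13 2027.
Oct 13 2027 + 32 days = Nov 14 2027.
Nov 14 2027 + 32 days = Dec 16 2027.

Oct 13 2027, Nov 14 2027, Dec 16 2027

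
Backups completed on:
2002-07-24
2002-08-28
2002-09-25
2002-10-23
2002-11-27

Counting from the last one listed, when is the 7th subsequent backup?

2003-06-25

Gaps: 35, 28, 28, 35 days — a mix of 28 and 35. Every date is a Wednesday.
Each is the 4th Wednesday of its month.
December 2002 — 4th Wednesday is 2002-12-25.
January 2003 — 4th Wednesday is 2003-01-22.
February 2003 — 4th Wednesday is 2003-02-26.
March 2003 — 4th Wednesday is 2003-03-26.
4th Wednesday of April 2003: 2003-04-23.
May 2003 — 4th Wednesday is 2003-05-28.
June 2003 — 4th Wednesday is 2003-06-25.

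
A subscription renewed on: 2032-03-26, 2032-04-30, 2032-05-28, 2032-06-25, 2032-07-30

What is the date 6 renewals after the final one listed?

2033-01-28

Every date is a Friday; gaps 35, 28, 28, 35 days.
Each is the last Friday of its month (at least one falls on the 29th or later, ruling out '4th Friday').
Last Friday of August 2032: 2032-08-27.
September 2032 ends with Friday 2032-09-24.
Last Friday of October 2032: 2032-10-29.
November 2032 ends with Friday 2032-11-26.
December 2032 ends with Friday 2032-12-31.
January 2033 ends with Friday 2033-01-28.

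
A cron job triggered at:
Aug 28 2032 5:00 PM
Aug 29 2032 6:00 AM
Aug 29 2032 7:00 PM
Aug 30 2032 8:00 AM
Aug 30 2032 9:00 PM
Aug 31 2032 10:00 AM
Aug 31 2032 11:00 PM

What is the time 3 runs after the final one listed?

Sep 2 2032 2:00 PM

Spacing: 13, 13, 13, 13, 13, 13 h — constant 13 h.
Aug 31 2032 11:00 PM + 13 h = Sep 1 2032 12:00 PM.
Sep 1 2032 12:00 PM + 13 h = Sep 2 2032 1:00 AM.
Sep 2 2032 1:00 AM + 13 h = Sep 2 2032 2:00 PM.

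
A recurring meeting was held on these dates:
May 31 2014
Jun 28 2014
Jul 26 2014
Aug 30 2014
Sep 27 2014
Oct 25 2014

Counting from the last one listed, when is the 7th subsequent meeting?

All Saturdays; the gaps (28, 28, 35, 28, 28) vary with month length.
This is the last Saturday of each month.
Last Saturday of November 2014: Nov 29 2014.
Last Saturday of December 2014: Dec 27 2014.
Last Saturday of January 2015: Jan 31 2015.
Last Saturday of February 2015: Feb 28 2015.
March 2015 ends with Saturday Mar 28 2015.
Last Saturday of April 2015: Apr 25 2015.
May 2015 ends with Saturday May 30 2015.

May 30 2015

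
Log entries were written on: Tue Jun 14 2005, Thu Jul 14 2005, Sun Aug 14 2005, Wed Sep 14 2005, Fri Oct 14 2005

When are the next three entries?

Each date is the 14th; the gaps (30, 31, 31, 30) track the month lengths.
The rule is the 14th of each month.
Next: November 2005 → Mon Nov 14 2005.
Next: December 2005 → Wed Dec 14 2005.
January 2006: Sat Jan 14 2006.

Mon Nov 14 2005, Wed Dec 14 2005, Sat Jan 14 2006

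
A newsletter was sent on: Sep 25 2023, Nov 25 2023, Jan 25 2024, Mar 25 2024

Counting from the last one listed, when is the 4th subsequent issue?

The day-of-month is always 25 (61, 61, 60 days between events).
So this recurs on the 25th of every 2 months.
Next: May 2024 → May 25 2024.
Next: July 2024 → Jul 25 2024.
September 2024: Sep 25 2024.
Next: November 2024 → Nov 25 2024.

Nov 25 2024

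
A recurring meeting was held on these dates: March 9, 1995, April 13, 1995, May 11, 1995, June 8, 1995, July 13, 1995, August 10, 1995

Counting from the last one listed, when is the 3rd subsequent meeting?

November 9, 1995

All dates are Thursdays, 35, 28, 28, 35, 28 days apart.
Specifically, the 2nd Thursday of each month.
September 1995 — 2nd Thursday is September 14, 1995.
October 1995 — 2nd Thursday is October 12, 1995.
November 1995 — 2nd Thursday is November 9, 1995.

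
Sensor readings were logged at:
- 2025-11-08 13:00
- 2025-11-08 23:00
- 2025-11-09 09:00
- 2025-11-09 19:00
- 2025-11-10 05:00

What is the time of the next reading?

Spacing: 10, 10, 10, 10 h — constant 10 h.
2025-11-10 05:00 + 10 h = 2025-11-10 15:00.

2025-11-10 15:00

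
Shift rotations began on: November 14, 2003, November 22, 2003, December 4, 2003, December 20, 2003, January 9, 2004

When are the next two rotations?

Intervals are 8, 12, 16, 20 days — an arithmetic progression with common difference 4.
Next gap: 24 days. January 9, 2004 + 24 days = February 2, 2004.
Next gap: 28 days. February 2, 2004 + 28 days = March 1, 2004.

February 2, 2004; March 1, 2004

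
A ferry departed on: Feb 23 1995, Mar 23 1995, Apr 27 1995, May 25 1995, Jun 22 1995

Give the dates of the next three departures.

Jul 27 1995, Aug 24 1995, Sep 28 1995

Gaps: 28, 35, 28, 28 days — a mix of 28 and 35. Every date is a Thursday.
Each is the 4th Thursday of its month.
4th Thursday of July 1995: Jul 27 1995.
August 1995 — 4th Thursday is Aug 24 1995.
4th Thursday of September 1995: Sep 28 1995.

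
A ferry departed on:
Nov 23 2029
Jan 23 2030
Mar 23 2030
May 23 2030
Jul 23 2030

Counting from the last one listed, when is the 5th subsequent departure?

May 23 2031

Gaps: 61, 59, 61, 61 days — not constant. Every event is on the 23rd of the month.
Pattern: the 23rd of every 2 months.
September 2030: Sep 23 2030.
November 2030: Nov 23 2030.
January 2031: Jan 23 2031.
Next: March 2031 → Mar 23 2031.
May 2031: May 23 2031.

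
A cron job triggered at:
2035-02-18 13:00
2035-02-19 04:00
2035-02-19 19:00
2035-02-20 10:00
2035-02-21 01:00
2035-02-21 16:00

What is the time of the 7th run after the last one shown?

The interval is a steady 15 hours (15, 15, 15, 15, 15).
2035-02-21 16:00 + 15 h = 2035-02-22 07:00.
2035-02-22 07:00 + 15 h = 2035-02-22 22:00.
2035-02-22 22:00 + 15 h = 2035-02-23 13:00.
2035-02-23 13:00 + 15 h = 2035-02-24 04:00.
2035-02-24 04:00 + 15 h = 2035-02-24 19:00.
2035-02-24 19:00 + 15 h = 2035-02-25 10:00.
2035-02-25 10:00 + 15 h = 2035-02-26 01:00.

2035-02-26 01:00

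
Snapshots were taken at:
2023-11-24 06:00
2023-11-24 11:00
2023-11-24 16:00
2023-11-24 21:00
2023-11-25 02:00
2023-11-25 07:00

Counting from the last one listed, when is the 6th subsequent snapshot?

2023-11-26 13:00

The interval is a steady 5 hours (5, 5, 5, 5, 5).
2023-11-25 07:00 + 5 h = 2023-11-25 12:00.
2023-11-25 12:00 + 5 h = 2023-11-25 17:00.
2023-11-25 17:00 + 5 h = 2023-11-25 22:00.
2023-11-25 22:00 + 5 h = 2023-11-26 03:00.
2023-11-26 03:00 + 5 h = 2023-11-26 08:00.
2023-11-26 08:00 + 5 h = 2023-11-26 13:00.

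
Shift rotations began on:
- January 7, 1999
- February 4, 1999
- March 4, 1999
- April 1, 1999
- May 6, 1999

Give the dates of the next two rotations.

All dates are Thursdays, 28, 28, 28, 35 days apart.
Specifically, the 1st Thursday of each month.
1st Thursday of June 1999: June 3, 1999.
1st Thursday of July 1999: July 1, 1999.

June 3, 1999; July 1, 1999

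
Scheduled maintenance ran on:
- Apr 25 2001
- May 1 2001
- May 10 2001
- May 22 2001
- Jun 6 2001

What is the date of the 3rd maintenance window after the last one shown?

The spacing grows by 3 each time: 6, 9, 12, 15 days.
Next gap: 18 days. Jun 6 2001 + 18 days = Jun 24 2001.
Next gap: 21 days. Jun 24 2001 + 21 days = Jul 15 2001.
Next gap: 24 days. Jul 15 2001 + 24 days = Aug 8 2001.

Aug 8 2001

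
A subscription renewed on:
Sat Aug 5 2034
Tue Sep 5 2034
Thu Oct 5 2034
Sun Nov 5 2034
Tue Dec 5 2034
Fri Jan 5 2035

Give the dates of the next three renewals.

The day-of-month is always 5 (31, 30, 31, 30, 31 days between events).
So this recurs on the 5th of each month.
February 2035: Mon Feb 5 2035.
March 2035: Mon Mar 5 2035.
April 2035: Thu Apr 5 2035.

Mon Feb 5 2035, Mon Mar 5 2035, Thu Apr 5 2035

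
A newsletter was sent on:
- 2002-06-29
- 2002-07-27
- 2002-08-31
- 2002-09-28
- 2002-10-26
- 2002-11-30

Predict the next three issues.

2002-12-28, 2003-01-25, 2003-02-22

Every date is a Saturday; gaps 28, 35, 28, 28, 35 days.
Each is the last Saturday of its month (at least one falls on the 29th or later, ruling out '4th Saturday').
Last Saturday of December 2002: 2002-12-28.
Last Saturday of January 2003: 2003-01-25.
February 2003 ends with Saturday 2003-02-22.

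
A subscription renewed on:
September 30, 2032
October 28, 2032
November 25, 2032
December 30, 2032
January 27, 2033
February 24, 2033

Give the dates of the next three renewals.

March 31, 2033; April 28, 2033; May 26, 2033

All Thursdays; the gaps (28, 28, 35, 28, 28) vary with month length.
This is the last Thursday of each month.
March 2033 ends with Thursday March 31, 2033.
April 2033 ends with Thursday April 28, 2033.
Last Thursday of May 2033: May 26, 2033.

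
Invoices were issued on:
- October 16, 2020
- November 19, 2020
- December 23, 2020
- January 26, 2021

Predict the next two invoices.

March 1, 2021; April 4, 2021

Every event comes 34 days after the last (34, 34, 34).
January 26, 2021 + 34 days = March 1, 2021.
March 1, 2021 + 34 days = April 4, 2021.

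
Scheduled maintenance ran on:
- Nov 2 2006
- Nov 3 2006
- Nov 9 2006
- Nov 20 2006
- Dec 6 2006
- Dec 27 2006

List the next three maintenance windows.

Jan 22 2007, Feb 22 2007, Mar 30 2007

Intervals are 1, 6, 11, 16, 21 days — an arithmetic progression with common difference 5.
Next gap: 26 days. Dec 27 2006 + 26 days = Jan 22 2007.
Next gap: 31 days. Jan 22 2007 + 31 days = Feb 22 2007.
Next gap: 36 days. Feb 22 2007 + 36 days = Mar 30 2007.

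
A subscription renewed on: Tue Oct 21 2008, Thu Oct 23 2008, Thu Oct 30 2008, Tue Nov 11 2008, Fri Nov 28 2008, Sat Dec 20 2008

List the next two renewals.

Gaps: 2, 7, 12, 17, 22 days — each gap is 5 larger than the previous one.
Next gap: 27 days. Sat Dec 20 2008 + 27 days = Fri Jan 16 2009.
Next gap: 32 days. Fri Jan 16 2009 + 32 days = Tue Feb 17 2009.

Fri Jan 16 2009, Tue Feb 17 2009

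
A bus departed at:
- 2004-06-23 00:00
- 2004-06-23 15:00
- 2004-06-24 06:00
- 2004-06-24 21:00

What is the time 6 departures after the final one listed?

Spacing: 15, 15, 15 h — constant 15 h.
2004-06-24 21:00 + 15 h = 2004-06-25 12:00.
2004-06-25 12:00 + 15 h = 2004-06-26 03:00.
2004-06-26 03:00 + 15 h = 2004-06-26 18:00.
2004-06-26 18:00 + 15 h = 2004-06-27 09:00.
2004-06-27 09:00 + 15 h = 2004-06-28 00:00.
2004-06-28 00:00 + 15 h = 2004-06-28 15:00.

2004-06-28 15:00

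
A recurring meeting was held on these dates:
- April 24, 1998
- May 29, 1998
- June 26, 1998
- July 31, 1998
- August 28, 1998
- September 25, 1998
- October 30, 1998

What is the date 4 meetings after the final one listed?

February 26, 1999

All Fridays; the gaps (35, 28, 35, 28, 28, 35) vary with month length.
This is the last Friday of each month.
Last Friday of November 1998: November 27, 1998.
December 1998 ends with Friday December 25, 1998.
Last Friday of January 1999: January 29, 1999.
February 1999 ends with Friday February 26, 1999.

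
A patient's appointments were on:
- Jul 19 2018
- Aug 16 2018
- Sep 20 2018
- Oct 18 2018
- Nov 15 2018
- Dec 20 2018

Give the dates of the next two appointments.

Jan 17 2019, Feb 21 2019

Gaps: 28, 35, 28, 28, 35 days — a mix of 28 and 35. Every date is a Thursday.
Each is the 3rd Thursday of its month.
3rd Thursday of January 2019: Jan 17 2019.
February 2019 — 3rd Thursday is Feb 21 2019.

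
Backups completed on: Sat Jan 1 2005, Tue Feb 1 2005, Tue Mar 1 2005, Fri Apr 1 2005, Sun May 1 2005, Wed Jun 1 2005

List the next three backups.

Each date is the 1st; the gaps (31, 28, 31, 30, 31) track the month lengths.
The rule is the 1st of each month.
July 2005: Fri Jul 1 2005.
Next: August 2005 → Mon Aug 1 2005.
Next: September 2005 → Thu Sep 1 2005.

Fri Jul 1 2005, Mon Aug 1 2005, Thu Sep 1 2005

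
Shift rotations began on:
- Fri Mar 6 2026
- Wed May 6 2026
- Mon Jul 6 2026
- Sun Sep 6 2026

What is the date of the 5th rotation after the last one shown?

Tue Jul 6 2027

The day-of-month is always 6 (61, 61, 62 days between events).
So this recurs on the 6th of every 2 months.
Next: November 2026 → Fri Nov 6 2026.
Next: January 2027 → Wed Jan 6 2027.
March 2027: Sat Mar 6 2027.
May 2027: Thu May 6 2027.
July 2027: Tue Jul 6 2027.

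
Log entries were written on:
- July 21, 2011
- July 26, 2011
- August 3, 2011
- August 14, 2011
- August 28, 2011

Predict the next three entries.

September 14, 2011; October 4, 2011; October 27, 2011

Gaps: 5, 8, 11, 14 days — each gap is 3 larger than the previous one.
Next gap: 17 days. August 28, 2011 + 17 days = September 14, 2011.
Next gap: 20 days. September 14, 2011 + 20 days = October 4, 2011.
Next gap: 23 days. October 4, 2011 + 23 days = October 27, 2011.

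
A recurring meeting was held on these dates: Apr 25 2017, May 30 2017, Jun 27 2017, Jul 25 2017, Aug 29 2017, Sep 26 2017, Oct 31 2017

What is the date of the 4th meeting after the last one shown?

Every date is a Tuesday; gaps 35, 28, 28, 35, 28, 35 days.
Each is the last Tuesday of its month (at least one falls on the 29th or later, ruling out '4th Tuesday').
November 2017 ends with Tuesday Nov 28 2017.
December 2017 ends with Tuesday Dec 26 2017.
Last Tuesday of January 2018: Jan 30 2018.
February 2018 ends with Tuesday Feb 27 2018.

Feb 27 2018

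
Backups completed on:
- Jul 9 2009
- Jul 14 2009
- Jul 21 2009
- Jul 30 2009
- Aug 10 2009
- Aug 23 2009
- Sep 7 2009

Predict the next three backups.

Gaps: 5, 7, 9, 11, 13, 15 days — each gap is 2 larger than the previous one.
Next gap: 17 days. Sep 7 2009 + 17 days = Sep 24 2009.
Next gap: 19 days. Sep 24 2009 + 19 days = Oct 13 2009.
Next gap: 21 days. Oct 13 2009 + 21 days = Nov 3 2009.

Sep 24 2009, Oct 13 2009, Nov 3 2009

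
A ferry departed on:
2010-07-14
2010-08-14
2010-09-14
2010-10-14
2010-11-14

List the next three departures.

Gaps: 31, 31, 30, 31 days — not constant. Every event is on the 14th of the month.
Pattern: the 14th of each month.
Next: December 2010 → 2010-12-14.
January 2011: 2011-01-14.
February 2011: 2011-02-14.

2010-12-14, 2011-01-14, 2011-02-14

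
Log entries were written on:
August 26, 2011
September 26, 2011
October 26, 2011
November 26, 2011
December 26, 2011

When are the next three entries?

January 26, 2012; February 26, 2012; March 26, 2012

Each date is the 26th; the gaps (31, 30, 31, 30) track the month lengths.
The rule is the 26th of each month.
January 2012: January 26, 2012.
Next: February 2012 → February 26, 2012.
Next: March 2012 → March 26, 2012.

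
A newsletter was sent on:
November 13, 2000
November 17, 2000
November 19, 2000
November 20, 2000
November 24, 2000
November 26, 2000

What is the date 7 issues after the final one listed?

December 11, 2000

Every event lands on a Monday or Friday or Sunday (gaps cycle 4, 2, 1, 4, 2).
So the schedule is: every Monday, Friday and Sunday.
The following Monday is November 27, 2000.
Next Friday: December 1, 2000.
Next Sunday: December 3, 2000.
The following Monday is December 4, 2000.
Next Friday: December 8, 2000.
Next Sunday: December 10, 2000.
Next Monday: December 11, 2000.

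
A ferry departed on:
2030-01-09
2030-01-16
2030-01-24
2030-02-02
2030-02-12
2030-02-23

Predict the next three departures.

2030-03-07, 2030-03-20, 2030-04-03

Intervals are 7, 8, 9, 10, 11 days — an arithmetic progression with common difference 1.
Next gap: 12 days. 2030-02-23 + 12 days = 2030-03-07.
Next gap: 13 days. 2030-03-07 + 13 days = 2030-03-20.
Next gap: 14 days. 2030-03-20 + 14 days = 2030-04-03.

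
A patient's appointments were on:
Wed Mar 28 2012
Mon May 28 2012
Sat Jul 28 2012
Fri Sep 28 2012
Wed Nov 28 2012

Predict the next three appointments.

Mon Jan 28 2013, Thu Mar 28 2013, Tue May 28 2013

Gaps: 61, 61, 62, 61 days — not constant. Every event is on the 28th of the month.
Pattern: the 28th of every 2 months.
Next: January 2013 → Mon Jan 28 2013.
Next: March 2013 → Thu Mar 28 2013.
May 2013: Tue May 28 2013.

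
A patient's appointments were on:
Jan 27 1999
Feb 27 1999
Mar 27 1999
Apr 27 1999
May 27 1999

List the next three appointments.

Gaps: 31, 28, 31, 30 days — not constant. Every event is on the 27th of the month.
Pattern: the 27th of each month.
Next: June 1999 → Jun 27 1999.
Next: July 1999 → Jul 27 1999.
August 1999: Aug 27 1999.

Jun 27 1999, Jul 27 1999, Aug 27 1999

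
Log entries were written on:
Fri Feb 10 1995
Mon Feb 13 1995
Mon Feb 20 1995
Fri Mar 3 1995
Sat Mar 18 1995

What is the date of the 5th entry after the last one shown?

Mon Jul 31 1995

The spacing grows by 4 each time: 3, 7, 11, 15 days.
Next gap: 19 days. Sat Mar 18 1995 + 19 days = Thu Apr 6 1995.
Next gap: 23 days. Thu Apr 6 1995 + 23 days = Sat Apr 29 1995.
Next gap: 27 days. Sat Apr 29 1995 + 27 days = Fri May 26 1995.
Next gap: 31 days. Fri May 26 1995 + 31 days = Mon Jun 26 1995.
Next gap: 35 days. Mon Jun 26 1995 + 35 days = Mon Jul 31 1995.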